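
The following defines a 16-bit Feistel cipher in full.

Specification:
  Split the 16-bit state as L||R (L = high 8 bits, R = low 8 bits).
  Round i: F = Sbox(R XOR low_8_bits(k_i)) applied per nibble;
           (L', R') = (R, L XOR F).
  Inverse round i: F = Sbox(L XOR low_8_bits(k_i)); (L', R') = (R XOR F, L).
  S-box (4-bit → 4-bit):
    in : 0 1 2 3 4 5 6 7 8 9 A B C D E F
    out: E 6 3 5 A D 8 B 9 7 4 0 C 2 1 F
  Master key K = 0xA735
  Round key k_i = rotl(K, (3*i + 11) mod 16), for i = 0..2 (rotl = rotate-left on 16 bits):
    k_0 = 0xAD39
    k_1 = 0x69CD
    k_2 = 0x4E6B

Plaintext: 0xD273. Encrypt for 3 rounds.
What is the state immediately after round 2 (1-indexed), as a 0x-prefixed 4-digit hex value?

s_0 = plaintext = 0xD273
s_1 = Round(s_0, k_0) = 0x7376
s_2 = Round(s_1, k_1) = 0x7673
s_3 = Round(s_2, k_2) = 0x731F

0x7673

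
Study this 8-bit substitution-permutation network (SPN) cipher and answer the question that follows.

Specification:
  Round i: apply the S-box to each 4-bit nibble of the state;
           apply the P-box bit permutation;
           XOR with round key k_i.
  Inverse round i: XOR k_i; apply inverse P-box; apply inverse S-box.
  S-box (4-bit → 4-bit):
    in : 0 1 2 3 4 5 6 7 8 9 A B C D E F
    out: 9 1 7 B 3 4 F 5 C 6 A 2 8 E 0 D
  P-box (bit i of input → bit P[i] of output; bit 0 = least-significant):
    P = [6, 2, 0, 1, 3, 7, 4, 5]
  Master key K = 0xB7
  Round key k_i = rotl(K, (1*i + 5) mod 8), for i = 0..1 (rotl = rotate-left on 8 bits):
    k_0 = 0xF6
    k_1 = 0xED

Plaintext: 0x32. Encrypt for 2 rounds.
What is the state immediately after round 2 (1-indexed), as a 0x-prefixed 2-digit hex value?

0xE1

s_0 = plaintext = 0x32
s_1 = Round(s_0, k_0) = 0x1B
s_2 = Round(s_1, k_1) = 0xE1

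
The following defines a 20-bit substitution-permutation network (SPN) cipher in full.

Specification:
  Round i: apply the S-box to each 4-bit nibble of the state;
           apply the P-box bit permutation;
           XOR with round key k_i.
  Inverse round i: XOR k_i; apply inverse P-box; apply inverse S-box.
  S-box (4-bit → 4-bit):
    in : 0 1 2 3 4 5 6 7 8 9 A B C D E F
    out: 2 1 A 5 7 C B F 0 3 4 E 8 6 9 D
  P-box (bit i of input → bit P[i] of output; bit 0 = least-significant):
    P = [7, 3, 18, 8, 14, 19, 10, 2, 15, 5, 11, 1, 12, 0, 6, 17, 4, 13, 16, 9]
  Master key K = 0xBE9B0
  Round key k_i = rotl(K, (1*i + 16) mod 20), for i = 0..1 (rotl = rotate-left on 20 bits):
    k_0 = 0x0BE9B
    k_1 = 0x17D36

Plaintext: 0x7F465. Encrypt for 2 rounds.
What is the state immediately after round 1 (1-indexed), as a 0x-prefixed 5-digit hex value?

0xF45EF

s_0 = plaintext = 0x7F465
s_1 = Round(s_0, k_0) = 0xF45EF
s_2 = Round(s_1, k_1) = 0x426E1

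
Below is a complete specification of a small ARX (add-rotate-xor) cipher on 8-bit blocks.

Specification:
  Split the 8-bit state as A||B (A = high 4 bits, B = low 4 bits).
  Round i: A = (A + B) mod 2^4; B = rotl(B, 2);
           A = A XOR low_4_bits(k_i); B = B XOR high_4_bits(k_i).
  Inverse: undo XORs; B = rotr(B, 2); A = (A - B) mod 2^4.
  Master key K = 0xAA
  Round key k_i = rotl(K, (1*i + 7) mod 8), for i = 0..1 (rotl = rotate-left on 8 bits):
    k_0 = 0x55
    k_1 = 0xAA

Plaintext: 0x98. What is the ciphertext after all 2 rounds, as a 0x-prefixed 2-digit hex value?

0x17

s_0 = plaintext = 0x98
s_1 = Round(s_0, k_0) = 0x47
s_2 = Round(s_1, k_1) = 0x17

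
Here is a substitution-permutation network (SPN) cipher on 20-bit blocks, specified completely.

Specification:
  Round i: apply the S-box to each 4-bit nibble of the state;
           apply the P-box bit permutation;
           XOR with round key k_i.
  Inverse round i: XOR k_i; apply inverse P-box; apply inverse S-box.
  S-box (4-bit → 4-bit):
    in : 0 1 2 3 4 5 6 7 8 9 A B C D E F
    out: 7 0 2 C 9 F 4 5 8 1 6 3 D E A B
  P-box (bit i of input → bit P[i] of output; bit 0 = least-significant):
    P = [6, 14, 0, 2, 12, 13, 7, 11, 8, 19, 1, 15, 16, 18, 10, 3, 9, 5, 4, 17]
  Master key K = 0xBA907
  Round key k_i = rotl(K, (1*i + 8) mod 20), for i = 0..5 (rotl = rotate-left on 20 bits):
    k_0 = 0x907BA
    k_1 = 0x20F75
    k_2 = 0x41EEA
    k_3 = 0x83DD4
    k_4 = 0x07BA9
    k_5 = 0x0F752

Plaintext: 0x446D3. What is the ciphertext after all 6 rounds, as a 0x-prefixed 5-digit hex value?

0x8CE8B

s_0 = plaintext = 0x446D3
s_1 = Round(s_0, k_0) = 0xA2D35
s_2 = Round(s_1, k_1) = 0xEC782
s_3 = Round(s_2, k_2) = 0x753C0
s_4 = Round(s_3, k_3) = 0xDE30F
s_5 = Round(s_4, k_4) = 0x68B57
s_6 = Round(s_5, k_5) = 0x8CE8B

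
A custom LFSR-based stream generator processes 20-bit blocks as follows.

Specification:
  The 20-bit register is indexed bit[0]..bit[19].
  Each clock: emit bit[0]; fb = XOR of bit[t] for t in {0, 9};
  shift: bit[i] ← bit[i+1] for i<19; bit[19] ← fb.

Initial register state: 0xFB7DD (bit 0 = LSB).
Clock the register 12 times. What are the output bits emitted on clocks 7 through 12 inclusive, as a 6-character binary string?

reg_0 = 0xFB7DD
clock 1: out=1, reg = 0x7DBEE
clock 2: out=0, reg = 0xBEDF7
clock 3: out=1, reg = 0xDF6FB
clock 4: out=1, reg = 0x6FB7D
clock 5: out=1, reg = 0x37DBE
clock 6: out=0, reg = 0x1BEDF
clock 7: out=1, reg = 0x0DF6F
clock 8: out=1, reg = 0x06FB7
clock 9: out=1, reg = 0x037DB
clock 10: out=1, reg = 0x01BED
clock 11: out=1, reg = 0x00DF6
clock 12: out=0, reg = 0x006FB

111110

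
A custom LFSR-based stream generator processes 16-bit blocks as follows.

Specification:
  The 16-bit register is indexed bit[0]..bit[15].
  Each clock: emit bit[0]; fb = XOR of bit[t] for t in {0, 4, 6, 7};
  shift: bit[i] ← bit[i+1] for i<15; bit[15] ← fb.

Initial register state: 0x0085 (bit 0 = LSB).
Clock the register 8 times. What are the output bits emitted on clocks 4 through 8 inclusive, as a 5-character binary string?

reg_0 = 0x0085
clock 1: out=1, reg = 0x0042
clock 2: out=0, reg = 0x8021
clock 3: out=1, reg = 0xC010
clock 4: out=0, reg = 0xE008
clock 5: out=0, reg = 0x7004
clock 6: out=0, reg = 0x3802
clock 7: out=0, reg = 0x1C01
clock 8: out=1, reg = 0x8E00

00001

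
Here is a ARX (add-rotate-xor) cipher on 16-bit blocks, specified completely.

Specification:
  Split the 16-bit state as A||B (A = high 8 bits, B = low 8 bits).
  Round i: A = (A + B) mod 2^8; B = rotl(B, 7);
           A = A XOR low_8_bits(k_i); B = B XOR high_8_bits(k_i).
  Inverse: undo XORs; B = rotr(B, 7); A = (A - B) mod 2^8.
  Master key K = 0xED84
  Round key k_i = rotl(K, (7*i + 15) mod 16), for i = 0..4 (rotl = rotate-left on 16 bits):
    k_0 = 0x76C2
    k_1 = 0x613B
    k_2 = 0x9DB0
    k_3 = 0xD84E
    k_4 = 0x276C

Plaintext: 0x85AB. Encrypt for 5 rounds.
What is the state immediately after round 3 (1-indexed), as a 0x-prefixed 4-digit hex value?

s_0 = plaintext = 0x85AB
s_1 = Round(s_0, k_0) = 0xF2A3
s_2 = Round(s_1, k_1) = 0xAEB0
s_3 = Round(s_2, k_2) = 0xEEC5
s_4 = Round(s_3, k_3) = 0xFD3A
s_5 = Round(s_4, k_4) = 0x5B3A

0xEEC5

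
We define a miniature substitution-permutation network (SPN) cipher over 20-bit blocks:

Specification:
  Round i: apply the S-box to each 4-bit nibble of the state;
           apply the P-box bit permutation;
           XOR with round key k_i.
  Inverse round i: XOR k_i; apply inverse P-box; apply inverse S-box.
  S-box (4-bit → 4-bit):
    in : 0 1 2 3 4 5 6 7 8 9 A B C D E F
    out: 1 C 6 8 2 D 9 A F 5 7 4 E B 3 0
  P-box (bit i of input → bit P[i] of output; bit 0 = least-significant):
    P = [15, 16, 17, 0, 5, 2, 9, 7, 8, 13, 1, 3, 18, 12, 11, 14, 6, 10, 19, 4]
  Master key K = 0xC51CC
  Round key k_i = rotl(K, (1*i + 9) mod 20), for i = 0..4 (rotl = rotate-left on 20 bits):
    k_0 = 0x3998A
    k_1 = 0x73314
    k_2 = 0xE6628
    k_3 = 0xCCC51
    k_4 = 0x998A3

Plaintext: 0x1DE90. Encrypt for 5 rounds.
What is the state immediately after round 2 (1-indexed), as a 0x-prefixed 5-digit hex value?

0x0D016

s_0 = plaintext = 0x1DE90
s_1 = Round(s_0, k_0) = 0xF6ABA
s_2 = Round(s_1, k_1) = 0x0D016
s_3 = Round(s_2, k_2) = 0xAB5E9
s_4 = Round(s_3, k_3) = 0x6413F
s_5 = Round(s_4, k_4) = 0x98879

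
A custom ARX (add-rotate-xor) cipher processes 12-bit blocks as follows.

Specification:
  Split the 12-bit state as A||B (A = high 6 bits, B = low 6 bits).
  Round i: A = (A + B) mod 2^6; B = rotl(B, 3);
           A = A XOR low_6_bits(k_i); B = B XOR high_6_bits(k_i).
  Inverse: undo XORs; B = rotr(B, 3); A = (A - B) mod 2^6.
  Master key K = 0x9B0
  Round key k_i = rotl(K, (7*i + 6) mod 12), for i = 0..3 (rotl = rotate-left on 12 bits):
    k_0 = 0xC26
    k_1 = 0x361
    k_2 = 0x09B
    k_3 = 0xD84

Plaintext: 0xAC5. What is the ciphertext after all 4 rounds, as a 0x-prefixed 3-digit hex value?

0xF68

s_0 = plaintext = 0xAC5
s_1 = Round(s_0, k_0) = 0x598
s_2 = Round(s_1, k_1) = 0x3CE
s_3 = Round(s_2, k_2) = 0x1B3
s_4 = Round(s_3, k_3) = 0xF68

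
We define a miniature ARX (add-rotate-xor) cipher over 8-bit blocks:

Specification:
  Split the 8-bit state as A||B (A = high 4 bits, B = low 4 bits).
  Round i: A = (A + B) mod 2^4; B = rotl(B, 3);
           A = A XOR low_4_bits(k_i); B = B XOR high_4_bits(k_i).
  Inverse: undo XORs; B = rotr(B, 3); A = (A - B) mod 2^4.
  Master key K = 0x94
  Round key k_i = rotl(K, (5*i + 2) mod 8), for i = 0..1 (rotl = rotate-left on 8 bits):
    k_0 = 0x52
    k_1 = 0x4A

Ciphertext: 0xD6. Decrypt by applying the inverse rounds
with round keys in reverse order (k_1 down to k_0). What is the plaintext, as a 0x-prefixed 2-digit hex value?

s_0 = ciphertext = 0xD6
s_1 = InvRound(s_0, k_1) = 0x34
s_2 = InvRound(s_1, k_0) = 0xF2

0xF2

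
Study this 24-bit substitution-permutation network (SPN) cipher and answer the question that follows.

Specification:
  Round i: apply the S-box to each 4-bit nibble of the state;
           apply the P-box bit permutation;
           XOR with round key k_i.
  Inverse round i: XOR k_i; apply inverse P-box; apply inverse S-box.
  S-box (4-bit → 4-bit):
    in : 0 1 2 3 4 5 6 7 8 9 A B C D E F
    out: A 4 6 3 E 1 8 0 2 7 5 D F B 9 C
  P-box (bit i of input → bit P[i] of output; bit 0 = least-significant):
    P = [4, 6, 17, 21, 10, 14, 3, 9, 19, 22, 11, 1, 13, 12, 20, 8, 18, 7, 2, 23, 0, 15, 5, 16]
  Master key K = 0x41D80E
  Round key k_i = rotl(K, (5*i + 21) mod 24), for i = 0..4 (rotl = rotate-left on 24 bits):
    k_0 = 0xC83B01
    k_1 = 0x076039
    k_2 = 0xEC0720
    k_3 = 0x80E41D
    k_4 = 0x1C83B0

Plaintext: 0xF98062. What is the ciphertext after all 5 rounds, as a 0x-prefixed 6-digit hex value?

0xF7326F

s_0 = plaintext = 0xF98062
s_1 = Round(s_0, k_0) = 0x8F29E7
s_2 = Round(s_1, k_1) = 0xDFFE3D
s_3 = Round(s_2, k_2) = 0x55C277
s_4 = Round(s_3, k_3) = 0xD4DD1C
s_5 = Round(s_4, k_4) = 0xF7326F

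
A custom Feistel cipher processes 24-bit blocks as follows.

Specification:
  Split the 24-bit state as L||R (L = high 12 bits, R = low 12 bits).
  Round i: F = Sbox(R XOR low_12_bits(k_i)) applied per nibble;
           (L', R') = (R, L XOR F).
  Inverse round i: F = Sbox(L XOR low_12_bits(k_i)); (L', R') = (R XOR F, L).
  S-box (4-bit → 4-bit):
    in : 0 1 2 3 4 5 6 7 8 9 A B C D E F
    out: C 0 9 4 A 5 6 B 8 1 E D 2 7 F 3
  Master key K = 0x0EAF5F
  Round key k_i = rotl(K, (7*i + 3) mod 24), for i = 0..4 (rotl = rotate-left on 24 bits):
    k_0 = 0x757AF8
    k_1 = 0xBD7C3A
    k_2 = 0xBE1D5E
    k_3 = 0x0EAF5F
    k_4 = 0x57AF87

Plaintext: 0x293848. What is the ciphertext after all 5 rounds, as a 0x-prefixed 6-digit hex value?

0xEC7407

s_0 = plaintext = 0x293848
s_1 = Round(s_0, k_0) = 0x848B4F
s_2 = Round(s_1, k_1) = 0xB4F3FD
s_3 = Round(s_2, k_2) = 0x3FD4AB
s_4 = Round(s_3, k_3) = 0x4ABEC7
s_5 = Round(s_4, k_4) = 0xEC7407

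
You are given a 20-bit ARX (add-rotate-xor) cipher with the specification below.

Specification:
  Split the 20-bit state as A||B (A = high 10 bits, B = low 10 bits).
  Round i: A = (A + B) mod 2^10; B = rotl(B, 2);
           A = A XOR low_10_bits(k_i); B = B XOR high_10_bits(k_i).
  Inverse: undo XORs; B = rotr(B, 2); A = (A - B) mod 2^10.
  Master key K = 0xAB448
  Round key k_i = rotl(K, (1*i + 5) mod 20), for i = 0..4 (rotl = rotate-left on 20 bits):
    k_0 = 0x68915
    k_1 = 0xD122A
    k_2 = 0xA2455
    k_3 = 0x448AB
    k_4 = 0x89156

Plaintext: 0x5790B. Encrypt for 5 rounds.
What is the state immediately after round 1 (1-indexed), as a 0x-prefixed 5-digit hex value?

s_0 = plaintext = 0x5790B
s_1 = Round(s_0, k_0) = 0xDF18F
s_2 = Round(s_1, k_1) = 0xC8579
s_3 = Round(s_2, k_2) = 0x33F6C
s_4 = Round(s_3, k_3) = 0x240A1
s_5 = Round(s_4, k_4) = 0x19CA0

0xDF18F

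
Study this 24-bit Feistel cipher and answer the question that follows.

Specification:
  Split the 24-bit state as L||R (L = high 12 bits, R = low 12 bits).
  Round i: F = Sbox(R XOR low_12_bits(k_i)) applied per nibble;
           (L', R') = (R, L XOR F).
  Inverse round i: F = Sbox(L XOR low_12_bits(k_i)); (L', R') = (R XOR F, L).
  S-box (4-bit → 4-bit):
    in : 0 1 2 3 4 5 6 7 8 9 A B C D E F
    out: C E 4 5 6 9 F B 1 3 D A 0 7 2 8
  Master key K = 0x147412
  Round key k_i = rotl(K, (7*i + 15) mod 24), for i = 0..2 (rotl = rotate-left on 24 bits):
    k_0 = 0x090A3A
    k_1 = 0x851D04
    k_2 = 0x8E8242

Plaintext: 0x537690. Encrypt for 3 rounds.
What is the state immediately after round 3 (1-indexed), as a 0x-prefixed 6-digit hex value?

s_0 = plaintext = 0x537690
s_1 = Round(s_0, k_0) = 0x6905EA
s_2 = Round(s_1, k_1) = 0x5EA7B2
s_3 = Round(s_2, k_2) = 0x7B2C66

0x7B2C66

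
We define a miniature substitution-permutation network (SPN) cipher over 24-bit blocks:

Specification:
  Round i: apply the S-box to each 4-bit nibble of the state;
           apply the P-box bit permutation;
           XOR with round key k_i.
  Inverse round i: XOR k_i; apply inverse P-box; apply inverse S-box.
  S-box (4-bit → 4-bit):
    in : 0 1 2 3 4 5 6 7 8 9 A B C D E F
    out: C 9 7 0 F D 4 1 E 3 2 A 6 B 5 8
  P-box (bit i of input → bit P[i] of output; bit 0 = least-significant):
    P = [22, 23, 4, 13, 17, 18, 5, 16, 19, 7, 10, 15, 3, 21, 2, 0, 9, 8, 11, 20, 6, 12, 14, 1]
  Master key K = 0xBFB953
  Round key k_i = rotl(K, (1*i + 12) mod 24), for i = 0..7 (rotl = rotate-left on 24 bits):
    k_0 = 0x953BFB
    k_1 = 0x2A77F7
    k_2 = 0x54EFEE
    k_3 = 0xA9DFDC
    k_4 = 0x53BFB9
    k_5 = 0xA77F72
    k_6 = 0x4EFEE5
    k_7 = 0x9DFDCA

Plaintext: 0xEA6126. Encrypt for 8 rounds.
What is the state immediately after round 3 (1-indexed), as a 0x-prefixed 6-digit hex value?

0x67EBF3

s_0 = plaintext = 0xEA6126
s_1 = Round(s_0, k_0) = 0x9BFA8F
s_2 = Round(s_1, k_1) = 0x3F4616
s_3 = Round(s_2, k_2) = 0x67EBF3
s_4 = Round(s_3, k_3) = 0xA81D50
s_5 = Round(s_4, k_4) = 0x480600
s_6 = Round(s_5, k_5) = 0xB60205
s_7 = Round(s_6, k_6) = 0x07C252
s_8 = Round(s_7, k_7) = 0x76BB7C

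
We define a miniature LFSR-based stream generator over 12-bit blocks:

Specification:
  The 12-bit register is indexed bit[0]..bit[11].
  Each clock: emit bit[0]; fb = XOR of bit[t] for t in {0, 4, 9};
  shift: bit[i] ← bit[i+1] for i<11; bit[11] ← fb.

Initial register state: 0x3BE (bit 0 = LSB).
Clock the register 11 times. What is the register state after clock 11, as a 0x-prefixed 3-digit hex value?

reg_0 = 0x3BE
clock 1: out=0, reg = 0x1DF
clock 2: out=1, reg = 0x0EF
clock 3: out=1, reg = 0x877
clock 4: out=1, reg = 0x43B
clock 5: out=1, reg = 0x21D
clock 6: out=1, reg = 0x90E
clock 7: out=0, reg = 0x487
clock 8: out=1, reg = 0xA43
clock 9: out=1, reg = 0x521
clock 10: out=1, reg = 0xA90
clock 11: out=0, reg = 0x548

0x548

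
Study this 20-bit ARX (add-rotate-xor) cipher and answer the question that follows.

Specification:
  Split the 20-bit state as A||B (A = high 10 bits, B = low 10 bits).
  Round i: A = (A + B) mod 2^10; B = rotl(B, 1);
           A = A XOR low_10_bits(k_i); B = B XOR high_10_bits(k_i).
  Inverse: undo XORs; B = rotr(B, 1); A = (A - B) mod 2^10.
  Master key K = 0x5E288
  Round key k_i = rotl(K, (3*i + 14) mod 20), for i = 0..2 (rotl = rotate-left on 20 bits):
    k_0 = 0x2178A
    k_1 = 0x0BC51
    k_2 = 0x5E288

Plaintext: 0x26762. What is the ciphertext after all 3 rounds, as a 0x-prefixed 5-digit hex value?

s_0 = plaintext = 0x26762
s_1 = Round(s_0, k_0) = 0x1C640
s_2 = Round(s_1, k_1) = 0xB80AE
s_3 = Round(s_2, k_2) = 0x41824

0x41824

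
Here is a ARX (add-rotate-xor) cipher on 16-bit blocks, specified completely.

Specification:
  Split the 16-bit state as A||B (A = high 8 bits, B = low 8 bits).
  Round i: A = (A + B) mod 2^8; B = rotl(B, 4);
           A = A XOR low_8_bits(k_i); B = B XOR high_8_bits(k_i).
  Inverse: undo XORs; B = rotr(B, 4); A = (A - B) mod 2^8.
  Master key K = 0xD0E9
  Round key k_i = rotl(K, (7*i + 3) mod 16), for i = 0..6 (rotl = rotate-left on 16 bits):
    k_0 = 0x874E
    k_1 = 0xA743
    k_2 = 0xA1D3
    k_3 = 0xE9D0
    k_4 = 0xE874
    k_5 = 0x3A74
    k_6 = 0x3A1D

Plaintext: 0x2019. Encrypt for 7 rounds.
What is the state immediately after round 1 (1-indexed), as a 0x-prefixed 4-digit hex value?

s_0 = plaintext = 0x2019
s_1 = Round(s_0, k_0) = 0x7716
s_2 = Round(s_1, k_1) = 0xCEC6
s_3 = Round(s_2, k_2) = 0x47CD
s_4 = Round(s_3, k_3) = 0xC435
s_5 = Round(s_4, k_4) = 0x8DBB
s_6 = Round(s_5, k_5) = 0x3C81
s_7 = Round(s_6, k_6) = 0xA022

0x7716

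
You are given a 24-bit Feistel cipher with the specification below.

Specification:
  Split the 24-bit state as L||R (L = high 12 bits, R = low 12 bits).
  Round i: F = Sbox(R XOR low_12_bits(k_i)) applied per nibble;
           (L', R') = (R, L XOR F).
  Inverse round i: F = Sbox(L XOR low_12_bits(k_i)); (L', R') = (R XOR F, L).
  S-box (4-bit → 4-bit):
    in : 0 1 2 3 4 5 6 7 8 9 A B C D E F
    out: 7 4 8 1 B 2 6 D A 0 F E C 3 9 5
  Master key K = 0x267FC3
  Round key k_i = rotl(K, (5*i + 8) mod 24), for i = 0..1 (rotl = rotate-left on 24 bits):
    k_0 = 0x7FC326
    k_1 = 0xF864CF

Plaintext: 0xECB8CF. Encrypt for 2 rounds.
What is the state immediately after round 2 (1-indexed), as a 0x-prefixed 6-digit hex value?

0x05B3C4

s_0 = plaintext = 0xECB8CF
s_1 = Round(s_0, k_0) = 0x8CF05B
s_2 = Round(s_1, k_1) = 0x05B3C4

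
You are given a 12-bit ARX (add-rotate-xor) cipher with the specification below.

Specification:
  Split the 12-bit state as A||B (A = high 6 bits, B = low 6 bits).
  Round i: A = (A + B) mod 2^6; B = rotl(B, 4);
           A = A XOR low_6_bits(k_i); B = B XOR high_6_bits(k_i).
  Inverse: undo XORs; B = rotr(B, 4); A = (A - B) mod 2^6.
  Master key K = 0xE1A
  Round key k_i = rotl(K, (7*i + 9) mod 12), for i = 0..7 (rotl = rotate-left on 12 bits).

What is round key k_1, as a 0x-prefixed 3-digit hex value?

0x1AE

K = 0xE1A
k_0 = rotl(K, (7*0+9) mod 12) = rotl(K, 9) = 0x5C3
k_1 = rotl(K, (7*1+9) mod 12) = rotl(K, 4) = 0x1AE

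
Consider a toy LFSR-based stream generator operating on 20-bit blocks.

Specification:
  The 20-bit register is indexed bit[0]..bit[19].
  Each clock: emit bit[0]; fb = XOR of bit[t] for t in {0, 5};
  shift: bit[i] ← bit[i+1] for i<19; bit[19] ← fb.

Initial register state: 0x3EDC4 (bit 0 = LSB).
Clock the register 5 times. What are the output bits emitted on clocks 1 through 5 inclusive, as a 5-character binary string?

reg_0 = 0x3EDC4
clock 1: out=0, reg = 0x1F6E2
clock 2: out=0, reg = 0x8FB71
clock 3: out=1, reg = 0x47DB8
clock 4: out=0, reg = 0xA3EDC
clock 5: out=0, reg = 0x51F6E

00100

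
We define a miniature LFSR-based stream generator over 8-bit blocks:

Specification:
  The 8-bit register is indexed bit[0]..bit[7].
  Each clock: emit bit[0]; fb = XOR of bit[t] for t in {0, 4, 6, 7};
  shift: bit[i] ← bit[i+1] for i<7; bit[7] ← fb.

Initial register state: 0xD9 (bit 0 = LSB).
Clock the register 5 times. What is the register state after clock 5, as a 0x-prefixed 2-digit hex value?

reg_0 = 0xD9
clock 1: out=1, reg = 0x6C
clock 2: out=0, reg = 0xB6
clock 3: out=0, reg = 0x5B
clock 4: out=1, reg = 0xAD
clock 5: out=1, reg = 0x56

0x56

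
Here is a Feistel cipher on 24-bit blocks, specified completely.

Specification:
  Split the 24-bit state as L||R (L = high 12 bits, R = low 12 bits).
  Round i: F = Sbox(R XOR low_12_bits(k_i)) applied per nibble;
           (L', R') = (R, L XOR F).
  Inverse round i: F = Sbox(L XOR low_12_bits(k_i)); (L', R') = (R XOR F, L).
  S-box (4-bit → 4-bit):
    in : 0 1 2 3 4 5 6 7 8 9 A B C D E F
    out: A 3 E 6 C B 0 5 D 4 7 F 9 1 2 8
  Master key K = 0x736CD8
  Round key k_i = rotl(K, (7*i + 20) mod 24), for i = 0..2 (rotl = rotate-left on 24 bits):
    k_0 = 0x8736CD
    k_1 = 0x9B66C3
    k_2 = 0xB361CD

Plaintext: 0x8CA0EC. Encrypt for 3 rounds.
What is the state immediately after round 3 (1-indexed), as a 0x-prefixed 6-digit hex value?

s_0 = plaintext = 0x8CA0EC
s_1 = Round(s_0, k_0) = 0x0EC829
s_2 = Round(s_1, k_1) = 0x8292CB
s_3 = Round(s_2, k_2) = 0x2CBE89

0x2CBE89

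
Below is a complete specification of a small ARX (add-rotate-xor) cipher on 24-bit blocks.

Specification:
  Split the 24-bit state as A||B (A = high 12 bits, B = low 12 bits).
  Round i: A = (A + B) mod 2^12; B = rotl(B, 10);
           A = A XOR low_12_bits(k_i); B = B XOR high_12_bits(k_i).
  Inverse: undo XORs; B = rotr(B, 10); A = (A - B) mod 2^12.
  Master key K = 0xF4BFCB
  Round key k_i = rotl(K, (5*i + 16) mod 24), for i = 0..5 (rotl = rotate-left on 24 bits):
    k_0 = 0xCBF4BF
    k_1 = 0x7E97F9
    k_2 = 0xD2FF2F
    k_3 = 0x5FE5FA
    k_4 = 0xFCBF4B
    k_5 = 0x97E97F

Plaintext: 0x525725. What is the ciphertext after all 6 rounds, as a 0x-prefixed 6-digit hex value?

0xE3B86A

s_0 = plaintext = 0x525725
s_1 = Round(s_0, k_0) = 0x8F5976
s_2 = Round(s_1, k_1) = 0x592DB4
s_3 = Round(s_2, k_2) = 0xC69E42
s_4 = Round(s_3, k_3) = 0xF51E6E
s_5 = Round(s_4, k_4) = 0x2F4450
s_6 = Round(s_5, k_5) = 0xE3B86A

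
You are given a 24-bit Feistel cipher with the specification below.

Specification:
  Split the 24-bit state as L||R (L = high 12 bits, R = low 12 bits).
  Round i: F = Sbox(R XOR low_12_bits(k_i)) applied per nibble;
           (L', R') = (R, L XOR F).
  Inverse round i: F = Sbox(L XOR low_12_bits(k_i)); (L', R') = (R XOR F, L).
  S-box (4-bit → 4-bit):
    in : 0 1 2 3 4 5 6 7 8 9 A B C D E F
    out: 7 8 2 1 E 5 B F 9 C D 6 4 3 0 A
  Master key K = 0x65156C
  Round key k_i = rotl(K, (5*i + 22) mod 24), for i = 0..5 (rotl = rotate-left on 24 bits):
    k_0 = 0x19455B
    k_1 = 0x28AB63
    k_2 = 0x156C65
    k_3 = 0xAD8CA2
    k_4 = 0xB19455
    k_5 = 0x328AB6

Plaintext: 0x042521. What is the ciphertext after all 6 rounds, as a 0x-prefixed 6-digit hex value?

s_0 = plaintext = 0x042521
s_1 = Round(s_0, k_0) = 0x5217BF
s_2 = Round(s_1, k_1) = 0x7BF115
s_3 = Round(s_2, k_2) = 0x115448
s_4 = Round(s_3, k_3) = 0x448818
s_5 = Round(s_4, k_4) = 0x8180AB
s_6 = Round(s_5, k_5) = 0x0AB59B

0x0AB59B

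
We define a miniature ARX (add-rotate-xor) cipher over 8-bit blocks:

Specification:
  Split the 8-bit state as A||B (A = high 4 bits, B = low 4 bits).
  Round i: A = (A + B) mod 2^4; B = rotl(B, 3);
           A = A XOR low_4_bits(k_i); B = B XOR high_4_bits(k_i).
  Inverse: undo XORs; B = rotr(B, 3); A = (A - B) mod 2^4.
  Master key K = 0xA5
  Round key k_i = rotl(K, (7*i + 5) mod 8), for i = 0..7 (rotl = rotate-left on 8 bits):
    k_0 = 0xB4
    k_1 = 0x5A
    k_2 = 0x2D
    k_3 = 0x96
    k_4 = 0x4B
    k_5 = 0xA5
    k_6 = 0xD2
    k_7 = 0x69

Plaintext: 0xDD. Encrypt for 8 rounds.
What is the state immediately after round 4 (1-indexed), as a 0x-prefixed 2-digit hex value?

0x47

s_0 = plaintext = 0xDD
s_1 = Round(s_0, k_0) = 0xE5
s_2 = Round(s_1, k_1) = 0x9F
s_3 = Round(s_2, k_2) = 0x5D
s_4 = Round(s_3, k_3) = 0x47
s_5 = Round(s_4, k_4) = 0x0F
s_6 = Round(s_5, k_5) = 0xA5
s_7 = Round(s_6, k_6) = 0xD7
s_8 = Round(s_7, k_7) = 0xDD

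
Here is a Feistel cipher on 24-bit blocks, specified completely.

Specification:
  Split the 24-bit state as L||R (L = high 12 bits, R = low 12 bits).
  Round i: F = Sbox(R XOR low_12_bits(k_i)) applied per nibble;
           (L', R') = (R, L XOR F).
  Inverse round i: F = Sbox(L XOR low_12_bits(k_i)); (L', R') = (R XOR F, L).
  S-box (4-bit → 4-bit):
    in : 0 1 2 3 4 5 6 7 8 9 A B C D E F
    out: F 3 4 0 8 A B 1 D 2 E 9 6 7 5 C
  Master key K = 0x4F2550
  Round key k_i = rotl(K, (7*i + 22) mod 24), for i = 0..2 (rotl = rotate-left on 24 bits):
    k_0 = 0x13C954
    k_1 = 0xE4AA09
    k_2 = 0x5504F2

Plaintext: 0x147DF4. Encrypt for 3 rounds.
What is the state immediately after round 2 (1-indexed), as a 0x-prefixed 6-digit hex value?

0x9A8D17

s_0 = plaintext = 0x147DF4
s_1 = Round(s_0, k_0) = 0xDF49A8
s_2 = Round(s_1, k_1) = 0x9A8D17
s_3 = Round(s_2, k_2) = 0xD17BF2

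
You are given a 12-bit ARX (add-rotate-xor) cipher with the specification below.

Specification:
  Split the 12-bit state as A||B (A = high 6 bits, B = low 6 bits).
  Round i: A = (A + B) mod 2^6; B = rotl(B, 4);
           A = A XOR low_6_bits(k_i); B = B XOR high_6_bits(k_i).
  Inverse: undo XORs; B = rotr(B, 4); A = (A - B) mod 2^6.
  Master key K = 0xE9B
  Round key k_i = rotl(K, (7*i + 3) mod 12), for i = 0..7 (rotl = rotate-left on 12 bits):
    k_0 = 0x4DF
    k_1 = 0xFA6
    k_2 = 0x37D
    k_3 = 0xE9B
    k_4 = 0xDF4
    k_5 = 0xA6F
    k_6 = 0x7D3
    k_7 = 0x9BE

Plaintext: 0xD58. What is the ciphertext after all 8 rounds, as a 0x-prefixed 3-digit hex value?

0xCF1

s_0 = plaintext = 0xD58
s_1 = Round(s_0, k_0) = 0x495
s_2 = Round(s_1, k_1) = 0x06B
s_3 = Round(s_2, k_2) = 0x477
s_4 = Round(s_3, k_3) = 0x4C7
s_5 = Round(s_4, k_4) = 0xB86
s_6 = Round(s_5, k_5) = 0x6C8
s_7 = Round(s_6, k_6) = 0xC1D
s_8 = Round(s_7, k_7) = 0xCF1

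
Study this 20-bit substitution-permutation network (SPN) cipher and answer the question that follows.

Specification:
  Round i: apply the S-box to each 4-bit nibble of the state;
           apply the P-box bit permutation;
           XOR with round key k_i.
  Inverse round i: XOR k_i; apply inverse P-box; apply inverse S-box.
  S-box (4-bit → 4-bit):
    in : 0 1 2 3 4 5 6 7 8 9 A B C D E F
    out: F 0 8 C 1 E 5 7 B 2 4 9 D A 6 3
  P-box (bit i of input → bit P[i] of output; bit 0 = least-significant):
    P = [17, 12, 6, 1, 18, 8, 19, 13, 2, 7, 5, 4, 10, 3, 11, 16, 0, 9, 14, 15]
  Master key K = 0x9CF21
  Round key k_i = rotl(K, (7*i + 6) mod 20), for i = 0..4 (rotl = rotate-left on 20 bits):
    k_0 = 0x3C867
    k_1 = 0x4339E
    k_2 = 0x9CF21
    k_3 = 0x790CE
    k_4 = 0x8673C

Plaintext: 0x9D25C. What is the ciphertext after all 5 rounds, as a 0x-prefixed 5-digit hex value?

0x0B28B

s_0 = plaintext = 0x9D25C
s_1 = Round(s_0, k_0) = 0x8EB3D
s_2 = Round(s_1, k_1) = 0xC8981
s_3 = Round(s_2, k_2) = 0xC2AA8
s_4 = Round(s_3, k_3) = 0xC40ED
s_5 = Round(s_4, k_4) = 0x0B28B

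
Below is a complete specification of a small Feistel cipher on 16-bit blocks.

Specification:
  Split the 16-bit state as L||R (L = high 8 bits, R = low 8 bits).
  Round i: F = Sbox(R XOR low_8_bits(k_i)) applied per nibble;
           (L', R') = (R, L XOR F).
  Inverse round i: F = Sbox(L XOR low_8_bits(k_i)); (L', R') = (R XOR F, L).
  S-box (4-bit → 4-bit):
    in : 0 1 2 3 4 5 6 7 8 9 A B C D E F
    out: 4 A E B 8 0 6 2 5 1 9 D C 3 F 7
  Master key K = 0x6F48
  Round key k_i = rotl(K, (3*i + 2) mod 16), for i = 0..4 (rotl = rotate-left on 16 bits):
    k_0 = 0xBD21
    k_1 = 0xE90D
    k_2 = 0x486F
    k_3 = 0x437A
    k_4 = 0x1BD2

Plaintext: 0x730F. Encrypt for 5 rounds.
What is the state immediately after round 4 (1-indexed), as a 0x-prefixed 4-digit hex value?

s_0 = plaintext = 0x730F
s_1 = Round(s_0, k_0) = 0x0F9C
s_2 = Round(s_1, k_1) = 0x9C15
s_3 = Round(s_2, k_2) = 0x15B5
s_4 = Round(s_3, k_3) = 0xB5D2
s_5 = Round(s_4, k_4) = 0xD2F1

0xB5D2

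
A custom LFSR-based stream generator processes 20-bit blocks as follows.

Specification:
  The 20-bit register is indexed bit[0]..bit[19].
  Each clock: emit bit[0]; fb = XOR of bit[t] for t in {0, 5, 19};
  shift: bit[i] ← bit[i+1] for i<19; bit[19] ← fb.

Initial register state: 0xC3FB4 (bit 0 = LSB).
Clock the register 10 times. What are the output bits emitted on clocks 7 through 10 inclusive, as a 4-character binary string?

0111

reg_0 = 0xC3FB4
clock 1: out=0, reg = 0x61FDA
clock 2: out=0, reg = 0x30FED
clock 3: out=1, reg = 0x187F6
clock 4: out=0, reg = 0x8C3FB
clock 5: out=1, reg = 0xC61FD
clock 6: out=1, reg = 0xE30FE
clock 7: out=0, reg = 0x7187F
clock 8: out=1, reg = 0x38C3F
clock 9: out=1, reg = 0x1C61F
clock 10: out=1, reg = 0x8E30F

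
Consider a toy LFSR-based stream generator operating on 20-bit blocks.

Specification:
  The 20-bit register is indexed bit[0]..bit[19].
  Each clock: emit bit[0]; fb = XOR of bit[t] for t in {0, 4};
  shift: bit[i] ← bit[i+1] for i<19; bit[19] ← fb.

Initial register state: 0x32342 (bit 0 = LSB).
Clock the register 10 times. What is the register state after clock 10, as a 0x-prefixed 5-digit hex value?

reg_0 = 0x32342
clock 1: out=0, reg = 0x191A1
clock 2: out=1, reg = 0x8C8D0
clock 3: out=0, reg = 0xC6468
clock 4: out=0, reg = 0x63234
clock 5: out=0, reg = 0xB191A
clock 6: out=0, reg = 0xD8C8D
clock 7: out=1, reg = 0xEC646
clock 8: out=0, reg = 0x76323
clock 9: out=1, reg = 0xBB191
clock 10: out=1, reg = 0x5D8C8

0x5D8C8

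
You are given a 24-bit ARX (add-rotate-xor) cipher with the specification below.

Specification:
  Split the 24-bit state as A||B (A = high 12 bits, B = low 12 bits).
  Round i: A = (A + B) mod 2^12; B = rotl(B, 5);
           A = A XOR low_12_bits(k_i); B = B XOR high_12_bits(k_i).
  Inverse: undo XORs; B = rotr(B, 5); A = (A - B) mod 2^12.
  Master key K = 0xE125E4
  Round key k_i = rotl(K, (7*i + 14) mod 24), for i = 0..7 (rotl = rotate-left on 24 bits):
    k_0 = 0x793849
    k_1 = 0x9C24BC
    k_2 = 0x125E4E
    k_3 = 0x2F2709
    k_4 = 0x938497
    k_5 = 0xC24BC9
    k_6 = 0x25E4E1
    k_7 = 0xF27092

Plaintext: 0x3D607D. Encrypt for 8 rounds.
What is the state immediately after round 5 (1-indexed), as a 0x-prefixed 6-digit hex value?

0xBBDEA3

s_0 = plaintext = 0x3D607D
s_1 = Round(s_0, k_0) = 0xC1A833
s_2 = Round(s_1, k_1) = 0x0F1FB2
s_3 = Round(s_2, k_2) = 0xEED77A
s_4 = Round(s_3, k_3) = 0x16EDBC
s_5 = Round(s_4, k_4) = 0xBBDEA3
s_6 = Round(s_5, k_5) = 0x1A9859
s_7 = Round(s_6, k_6) = 0xEE396E
s_8 = Round(s_7, k_7) = 0x8C32F5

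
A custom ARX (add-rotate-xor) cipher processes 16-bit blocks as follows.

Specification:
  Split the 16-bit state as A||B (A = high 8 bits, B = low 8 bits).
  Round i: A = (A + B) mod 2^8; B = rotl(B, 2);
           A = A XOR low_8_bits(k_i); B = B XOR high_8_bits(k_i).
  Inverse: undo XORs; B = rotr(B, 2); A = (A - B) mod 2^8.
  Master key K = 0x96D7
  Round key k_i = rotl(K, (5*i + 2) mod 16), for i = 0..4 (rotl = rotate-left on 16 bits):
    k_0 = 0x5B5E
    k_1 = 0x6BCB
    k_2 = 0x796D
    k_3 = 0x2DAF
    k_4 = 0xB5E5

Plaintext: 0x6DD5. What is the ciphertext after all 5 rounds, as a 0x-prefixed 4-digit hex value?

s_0 = plaintext = 0x6DD5
s_1 = Round(s_0, k_0) = 0x1C0C
s_2 = Round(s_1, k_1) = 0xE35B
s_3 = Round(s_2, k_2) = 0x5314
s_4 = Round(s_3, k_3) = 0xC87D
s_5 = Round(s_4, k_4) = 0xA040

0xA040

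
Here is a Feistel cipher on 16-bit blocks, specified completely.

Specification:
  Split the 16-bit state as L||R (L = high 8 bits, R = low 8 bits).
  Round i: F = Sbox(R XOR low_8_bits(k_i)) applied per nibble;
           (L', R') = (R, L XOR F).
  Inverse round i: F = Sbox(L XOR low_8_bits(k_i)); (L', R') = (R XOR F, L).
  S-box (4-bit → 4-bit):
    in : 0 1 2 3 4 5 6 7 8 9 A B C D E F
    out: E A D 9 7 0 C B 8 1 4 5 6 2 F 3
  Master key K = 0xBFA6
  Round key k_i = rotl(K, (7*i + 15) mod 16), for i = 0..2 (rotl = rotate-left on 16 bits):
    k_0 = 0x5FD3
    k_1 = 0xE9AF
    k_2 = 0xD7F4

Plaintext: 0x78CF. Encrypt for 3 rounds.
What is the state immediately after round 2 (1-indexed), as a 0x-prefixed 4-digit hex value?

0xDE75

s_0 = plaintext = 0x78CF
s_1 = Round(s_0, k_0) = 0xCFDE
s_2 = Round(s_1, k_1) = 0xDE75
s_3 = Round(s_2, k_2) = 0x7554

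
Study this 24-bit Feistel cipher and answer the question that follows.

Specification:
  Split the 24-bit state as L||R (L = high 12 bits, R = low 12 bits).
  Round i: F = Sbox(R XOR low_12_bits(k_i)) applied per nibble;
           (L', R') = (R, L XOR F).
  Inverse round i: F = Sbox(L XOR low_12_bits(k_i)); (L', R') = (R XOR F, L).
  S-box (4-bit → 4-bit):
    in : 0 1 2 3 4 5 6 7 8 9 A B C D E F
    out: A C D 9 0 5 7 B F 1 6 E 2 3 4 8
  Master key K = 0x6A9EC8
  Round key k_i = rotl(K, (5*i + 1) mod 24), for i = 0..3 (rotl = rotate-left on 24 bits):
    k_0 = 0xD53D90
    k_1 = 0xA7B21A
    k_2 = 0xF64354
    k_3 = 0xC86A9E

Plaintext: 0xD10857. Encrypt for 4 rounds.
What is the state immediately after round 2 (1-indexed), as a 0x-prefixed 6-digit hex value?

0x83BE8B

s_0 = plaintext = 0xD10857
s_1 = Round(s_0, k_0) = 0x85783B
s_2 = Round(s_1, k_1) = 0x83BE8B
s_3 = Round(s_2, k_2) = 0xE8BB03
s_4 = Round(s_3, k_3) = 0xB03298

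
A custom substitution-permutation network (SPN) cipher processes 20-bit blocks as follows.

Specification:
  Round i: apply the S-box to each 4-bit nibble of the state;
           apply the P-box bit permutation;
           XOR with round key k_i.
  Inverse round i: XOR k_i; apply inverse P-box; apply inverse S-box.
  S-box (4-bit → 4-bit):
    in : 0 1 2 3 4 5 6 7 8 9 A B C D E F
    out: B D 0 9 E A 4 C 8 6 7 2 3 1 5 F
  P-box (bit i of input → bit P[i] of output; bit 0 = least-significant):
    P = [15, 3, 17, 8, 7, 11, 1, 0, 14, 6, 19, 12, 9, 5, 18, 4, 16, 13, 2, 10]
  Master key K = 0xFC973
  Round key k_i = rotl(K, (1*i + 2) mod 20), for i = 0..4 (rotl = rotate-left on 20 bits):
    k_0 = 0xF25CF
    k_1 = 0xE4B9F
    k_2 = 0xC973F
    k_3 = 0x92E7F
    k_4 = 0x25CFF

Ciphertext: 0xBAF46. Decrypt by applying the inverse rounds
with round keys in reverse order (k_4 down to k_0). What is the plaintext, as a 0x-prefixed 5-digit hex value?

s_0 = ciphertext = 0xBAF46
s_1 = InvRound(s_0, k_4) = 0xC0130
s_2 = InvRound(s_1, k_3) = 0xFEB45
s_3 = InvRound(s_2, k_2) = 0x05099
s_4 = InvRound(s_3, k_1) = 0x6E797
s_5 = InvRound(s_4, k_0) = 0xD3A2C

0xD3A2C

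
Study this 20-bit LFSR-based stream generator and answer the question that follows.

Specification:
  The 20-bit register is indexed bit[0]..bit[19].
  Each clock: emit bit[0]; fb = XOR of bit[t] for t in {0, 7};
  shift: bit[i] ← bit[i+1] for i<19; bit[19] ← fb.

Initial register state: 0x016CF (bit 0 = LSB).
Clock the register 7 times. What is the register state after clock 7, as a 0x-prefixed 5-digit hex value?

reg_0 = 0x016CF
clock 1: out=1, reg = 0x00B67
clock 2: out=1, reg = 0x805B3
clock 3: out=1, reg = 0x402D9
clock 4: out=1, reg = 0x2016C
clock 5: out=0, reg = 0x100B6
clock 6: out=0, reg = 0x8805B
clock 7: out=1, reg = 0xC402D

0xC402D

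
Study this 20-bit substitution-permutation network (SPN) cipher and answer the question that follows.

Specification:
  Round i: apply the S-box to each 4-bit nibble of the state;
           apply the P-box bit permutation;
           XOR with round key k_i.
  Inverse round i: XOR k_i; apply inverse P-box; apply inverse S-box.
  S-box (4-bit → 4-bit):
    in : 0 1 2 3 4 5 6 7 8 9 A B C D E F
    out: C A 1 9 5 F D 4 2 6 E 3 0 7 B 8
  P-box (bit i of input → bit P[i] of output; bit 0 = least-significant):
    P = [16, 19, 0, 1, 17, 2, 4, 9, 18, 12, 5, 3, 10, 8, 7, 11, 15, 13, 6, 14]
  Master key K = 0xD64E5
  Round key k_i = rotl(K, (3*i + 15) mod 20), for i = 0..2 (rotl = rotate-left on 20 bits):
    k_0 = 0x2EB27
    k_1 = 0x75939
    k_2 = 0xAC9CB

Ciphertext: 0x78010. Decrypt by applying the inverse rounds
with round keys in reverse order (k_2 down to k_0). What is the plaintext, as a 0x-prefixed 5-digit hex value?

s_0 = ciphertext = 0x78010
s_1 = InvRound(s_0, k_2) = 0x0A375
s_2 = InvRound(s_1, k_1) = 0x5FEE2
s_3 = InvRound(s_2, k_0) = 0x7DBB4

0x7DBB4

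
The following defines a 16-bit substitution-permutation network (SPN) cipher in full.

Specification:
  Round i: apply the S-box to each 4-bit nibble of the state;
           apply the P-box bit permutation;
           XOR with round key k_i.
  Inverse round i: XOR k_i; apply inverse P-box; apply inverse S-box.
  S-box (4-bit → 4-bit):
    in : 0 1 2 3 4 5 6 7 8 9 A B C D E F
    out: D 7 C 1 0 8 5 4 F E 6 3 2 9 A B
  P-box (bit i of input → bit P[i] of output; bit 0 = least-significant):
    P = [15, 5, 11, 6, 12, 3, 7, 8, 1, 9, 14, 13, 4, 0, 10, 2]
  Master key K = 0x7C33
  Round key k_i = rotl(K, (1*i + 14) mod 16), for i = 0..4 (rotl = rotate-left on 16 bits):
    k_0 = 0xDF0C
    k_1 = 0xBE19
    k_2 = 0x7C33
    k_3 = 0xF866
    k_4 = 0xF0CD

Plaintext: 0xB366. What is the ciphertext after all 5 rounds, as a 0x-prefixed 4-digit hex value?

s_0 = plaintext = 0xB366
s_1 = Round(s_0, k_0) = 0x479F
s_2 = Round(s_1, k_1) = 0x7FF1
s_3 = Round(s_2, k_2) = 0xC319
s_4 = Round(s_3, k_3) = 0xE08D
s_5 = Round(s_4, k_4) = 0x0102

0x0102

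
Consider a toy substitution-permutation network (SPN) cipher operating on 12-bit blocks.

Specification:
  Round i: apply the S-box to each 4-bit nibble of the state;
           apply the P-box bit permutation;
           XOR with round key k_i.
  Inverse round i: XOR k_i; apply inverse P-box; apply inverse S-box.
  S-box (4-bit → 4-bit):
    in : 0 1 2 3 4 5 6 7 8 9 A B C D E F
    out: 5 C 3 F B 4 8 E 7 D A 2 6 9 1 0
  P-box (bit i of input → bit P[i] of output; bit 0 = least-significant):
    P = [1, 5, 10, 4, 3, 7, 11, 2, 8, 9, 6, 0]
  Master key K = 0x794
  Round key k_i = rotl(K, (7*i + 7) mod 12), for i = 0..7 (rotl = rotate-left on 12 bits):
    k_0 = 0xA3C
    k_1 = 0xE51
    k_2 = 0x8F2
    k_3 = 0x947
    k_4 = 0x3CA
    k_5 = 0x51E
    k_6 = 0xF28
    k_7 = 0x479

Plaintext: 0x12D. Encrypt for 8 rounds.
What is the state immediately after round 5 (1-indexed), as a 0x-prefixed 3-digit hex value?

0xF1D

s_0 = plaintext = 0x12D
s_1 = Round(s_0, k_0) = 0xAE7
s_2 = Round(s_1, k_1) = 0x868
s_3 = Round(s_2, k_2) = 0xF94
s_4 = Round(s_3, k_3) = 0x179
s_5 = Round(s_4, k_4) = 0xF1D
s_6 = Round(s_5, k_5) = 0xD08
s_7 = Round(s_6, k_6) = 0x203
s_8 = Round(s_7, k_7) = 0xB43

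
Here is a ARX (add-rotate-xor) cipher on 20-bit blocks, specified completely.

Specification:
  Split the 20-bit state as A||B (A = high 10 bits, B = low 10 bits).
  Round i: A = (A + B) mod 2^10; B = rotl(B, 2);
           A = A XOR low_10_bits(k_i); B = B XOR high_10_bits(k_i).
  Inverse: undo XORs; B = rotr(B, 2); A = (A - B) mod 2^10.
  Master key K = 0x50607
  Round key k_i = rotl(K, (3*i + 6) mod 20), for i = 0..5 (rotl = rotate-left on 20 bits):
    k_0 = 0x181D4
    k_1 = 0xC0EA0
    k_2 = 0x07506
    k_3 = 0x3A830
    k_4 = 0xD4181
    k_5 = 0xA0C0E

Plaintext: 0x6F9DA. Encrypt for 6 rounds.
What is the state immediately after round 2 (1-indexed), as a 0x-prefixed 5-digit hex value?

s_0 = plaintext = 0x6F9DA
s_1 = Round(s_0, k_0) = 0x93309
s_2 = Round(s_1, k_1) = 0xFD724
s_3 = Round(s_2, k_2) = 0x87C8E
s_4 = Round(s_3, k_3) = 0xA76D2
s_5 = Round(s_4, k_4) = 0x3B81A
s_6 = Round(s_5, k_5) = 0x41AEB

0xFD724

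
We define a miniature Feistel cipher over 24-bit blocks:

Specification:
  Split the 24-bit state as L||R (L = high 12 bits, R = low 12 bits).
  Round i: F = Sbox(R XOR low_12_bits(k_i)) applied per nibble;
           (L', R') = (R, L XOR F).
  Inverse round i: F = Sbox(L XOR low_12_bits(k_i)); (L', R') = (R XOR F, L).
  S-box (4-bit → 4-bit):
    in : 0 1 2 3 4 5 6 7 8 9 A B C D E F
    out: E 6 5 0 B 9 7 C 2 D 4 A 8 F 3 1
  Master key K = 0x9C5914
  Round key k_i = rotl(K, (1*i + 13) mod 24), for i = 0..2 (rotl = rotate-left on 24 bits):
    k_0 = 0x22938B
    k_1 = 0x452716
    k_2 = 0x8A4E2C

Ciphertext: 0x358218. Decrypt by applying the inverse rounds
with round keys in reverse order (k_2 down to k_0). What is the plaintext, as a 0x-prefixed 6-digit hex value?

0x6477D1

s_0 = ciphertext = 0x358218
s_1 = InvRound(s_0, k_2) = 0xDD3358
s_2 = InvRound(s_1, k_1) = 0x7D1DD3
s_3 = InvRound(s_2, k_0) = 0x6477D1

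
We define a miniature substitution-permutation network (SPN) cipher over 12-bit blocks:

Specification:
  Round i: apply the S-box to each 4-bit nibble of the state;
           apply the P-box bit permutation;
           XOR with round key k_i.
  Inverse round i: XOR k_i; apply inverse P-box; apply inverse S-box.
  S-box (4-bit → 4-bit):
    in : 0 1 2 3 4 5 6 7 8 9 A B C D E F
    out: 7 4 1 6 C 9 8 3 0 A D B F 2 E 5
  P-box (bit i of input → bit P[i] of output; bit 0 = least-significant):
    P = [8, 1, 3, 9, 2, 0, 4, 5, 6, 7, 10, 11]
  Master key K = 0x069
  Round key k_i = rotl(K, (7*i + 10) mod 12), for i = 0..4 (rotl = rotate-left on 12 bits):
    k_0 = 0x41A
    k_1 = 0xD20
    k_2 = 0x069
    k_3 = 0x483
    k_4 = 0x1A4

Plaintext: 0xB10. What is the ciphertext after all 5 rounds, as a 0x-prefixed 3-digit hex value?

s_0 = plaintext = 0xB10
s_1 = Round(s_0, k_0) = 0xDC0
s_2 = Round(s_1, k_1) = 0xC9F
s_3 = Round(s_2, k_2) = 0xD80
s_4 = Round(s_3, k_3) = 0x509
s_5 = Round(s_4, k_4) = 0xBF3

0xBF3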